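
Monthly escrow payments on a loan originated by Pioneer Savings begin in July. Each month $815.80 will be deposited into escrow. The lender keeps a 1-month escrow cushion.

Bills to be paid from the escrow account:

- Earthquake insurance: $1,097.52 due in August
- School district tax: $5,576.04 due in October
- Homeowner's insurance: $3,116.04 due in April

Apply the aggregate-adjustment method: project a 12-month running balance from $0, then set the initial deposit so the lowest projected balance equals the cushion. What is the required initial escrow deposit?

Cushion = 1 × $815.80 = $815.80
Trial balance (start $0, +$815.80 each month, − disbursements):
  Jul: +$815.80 → $815.80
  Aug: +$815.80 − $1,097.52 → $534.08
  Sep: +$815.80 → $1,349.88
  Oct: +$815.80 − $5,576.04 → -$3,410.36
  Nov: +$815.80 → -$2,594.56
  Dec: +$815.80 → -$1,778.76
  Jan: +$815.80 → -$962.96
  Feb: +$815.80 → -$147.16
  Mar: +$815.80 → $668.64
  Apr: +$815.80 − $3,116.04 → -$1,631.60
  May: +$815.80 → -$815.80
  Jun: +$815.80 → $0.00
Lowest trial balance = -$3,410.36 (Oct)
Initial deposit = cushion − low point = $815.80 − (-$3,410.36) = $4,226.16

$4,226.16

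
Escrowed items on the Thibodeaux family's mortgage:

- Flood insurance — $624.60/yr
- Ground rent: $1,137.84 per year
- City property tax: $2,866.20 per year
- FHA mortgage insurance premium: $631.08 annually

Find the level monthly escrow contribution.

Flood insurance = $624.60
Ground rent = $1,137.84
City property tax = $2,866.20
FHA mortgage insurance premium = $631.08
Total annual escrow = $5,259.72
Base monthly escrow = $5,259.72 ÷ 12 = $438.31

$438.31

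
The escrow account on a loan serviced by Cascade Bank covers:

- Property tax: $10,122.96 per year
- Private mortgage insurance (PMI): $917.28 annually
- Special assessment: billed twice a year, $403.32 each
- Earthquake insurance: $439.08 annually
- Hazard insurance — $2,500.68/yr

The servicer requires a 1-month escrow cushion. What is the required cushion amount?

$1,232.22

Property tax — $10,122.96 annually
Private mortgage insurance (PMI) — $917.28 annually
Special assessment — $403.32 × 2 = $806.64 annually
Earthquake insurance — $439.08 annually
Hazard insurance — $2,500.68 annually
Annual escrow total = $10,122.96 + $917.28 + $806.64 + $439.08 + $2,500.68 = $14,786.64
Monthly escrow = $14,786.64 ÷ 12 = $1,232.22
Reserve = 1 × $1,232.22 = $1,232.22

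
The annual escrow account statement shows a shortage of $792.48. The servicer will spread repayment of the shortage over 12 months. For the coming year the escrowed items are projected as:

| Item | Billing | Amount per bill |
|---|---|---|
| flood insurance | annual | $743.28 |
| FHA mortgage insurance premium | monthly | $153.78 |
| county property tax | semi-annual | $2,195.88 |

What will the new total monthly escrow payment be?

$647.74

Flood insurance: $743.28 annually
FHA mortgage insurance premium: $153.78 × 12 = $1,845.36 annually
County property tax: $2,195.88 × 2 = $4,391.76 annually
Total per year = $743.28 + $1,845.36 + $4,391.76 = $6,980.40
Monthly escrow = $6,980.40 / 12 = $581.70
Monthly shortage recovery: $792.48 ÷ 12 = $66.04
Adjusted monthly = $581.70 + $66.04 = $647.74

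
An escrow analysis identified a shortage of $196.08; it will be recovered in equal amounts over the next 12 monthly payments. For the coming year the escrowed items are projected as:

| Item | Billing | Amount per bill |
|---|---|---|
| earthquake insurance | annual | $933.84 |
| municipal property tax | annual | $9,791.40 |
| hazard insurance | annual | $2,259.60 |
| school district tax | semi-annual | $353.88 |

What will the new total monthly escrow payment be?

Earthquake insurance — $933.84
Municipal property tax — $9,791.40
Hazard insurance — $2,259.60
School district tax — $353.88 × 2 = $707.76
Total annual escrow = $13,692.60
Monthly escrow = $13,692.60 ÷ 12 = $1,141.05
Shortage per month = $196.08 ÷ 12 = $16.34
Adjusted monthly = $1,141.05 + $16.34 = $1,157.39

$1,157.39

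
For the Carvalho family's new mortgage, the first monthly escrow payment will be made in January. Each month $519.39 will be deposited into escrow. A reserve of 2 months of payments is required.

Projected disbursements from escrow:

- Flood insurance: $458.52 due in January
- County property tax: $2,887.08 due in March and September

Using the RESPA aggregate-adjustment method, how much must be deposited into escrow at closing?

Cushion = 2 × $519.39 = $1,038.78
Trial balance (start $0, +$519.39 each month, − disbursements):
  Jan: +$519.39 − $458.52 → $60.87
  Feb: +$519.39 → $580.26
  Mar: +$519.39 − $2,887.08 → -$1,787.43
  Apr: +$519.39 → -$1,268.04
  May: +$519.39 → -$748.65
  Jun: +$519.39 → -$229.26
  Jul: +$519.39 → $290.13
  Aug: +$519.39 → $809.52
  Sep: +$519.39 − $2,887.08 → -$1,558.17
  Oct: +$519.39 → -$1,038.78
  Nov: +$519.39 → -$519.39
  Dec: +$519.39 → $0.00
Lowest trial balance = -$1,787.43 (Mar)
Initial deposit = cushion − low point = $1,038.78 − (-$1,787.43) = $2,826.21

$2,826.21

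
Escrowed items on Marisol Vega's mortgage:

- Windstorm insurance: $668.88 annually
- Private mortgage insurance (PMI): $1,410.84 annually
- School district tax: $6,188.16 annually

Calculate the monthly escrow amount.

Windstorm insurance — $668.88 per year
Private mortgage insurance (PMI) — $1,410.84 per year
School district tax — $6,188.16 per year
Total per year = $8,267.88
Monthly escrow = $8,267.88 / 12 = $688.99

$688.99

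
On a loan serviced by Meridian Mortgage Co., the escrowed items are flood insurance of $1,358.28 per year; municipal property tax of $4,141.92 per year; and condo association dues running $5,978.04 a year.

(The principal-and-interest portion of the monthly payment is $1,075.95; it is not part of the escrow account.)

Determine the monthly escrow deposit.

Flood insurance — $1,358.28
Municipal property tax — $4,141.92
Condo association dues — $5,978.04
Yearly total = $11,478.24
Per month = $11,478.24 / 12 = $956.52

$956.52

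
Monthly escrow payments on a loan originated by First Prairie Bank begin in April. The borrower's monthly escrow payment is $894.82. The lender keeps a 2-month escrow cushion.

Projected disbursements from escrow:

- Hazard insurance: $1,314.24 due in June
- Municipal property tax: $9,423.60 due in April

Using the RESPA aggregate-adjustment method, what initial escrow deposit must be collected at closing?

Cushion = 2 × $894.82 = $1,789.64
Trial balance (start $0, +$894.82 each month, − disbursements):
  Apr: +$894.82 − $9,423.60 → -$8,528.78
  May: +$894.82 → -$7,633.96
  Jun: +$894.82 − $1,314.24 → -$8,053.38
  Jul: +$894.82 → -$7,158.56
  Aug: +$894.82 → -$6,263.74
  Sep: +$894.82 → -$5,368.92
  Oct: +$894.82 → -$4,474.10
  Nov: +$894.82 → -$3,579.28
  Dec: +$894.82 → -$2,684.46
  Jan: +$894.82 → -$1,789.64
  Feb: +$894.82 → -$894.82
  Mar: +$894.82 → $0.00
Lowest trial balance = -$8,528.78 (Apr)
Initial deposit = cushion − low point = $1,789.64 − (-$8,528.78) = $10,318.42

$10,318.42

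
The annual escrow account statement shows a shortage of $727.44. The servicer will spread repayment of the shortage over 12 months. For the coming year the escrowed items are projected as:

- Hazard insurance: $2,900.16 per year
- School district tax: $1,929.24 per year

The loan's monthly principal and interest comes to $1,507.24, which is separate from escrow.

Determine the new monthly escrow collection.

$463.07

Hazard insurance: $2,900.16
School district tax: $1,929.24
Yearly total = $2,900.16 + $1,929.24 = $4,829.40
Monthly escrow = $4,829.40 / 12 = $402.45
Shortage spread = $727.44 ÷ 12 = $60.62/mo
Adjusted monthly = $402.45 + $60.62 = $463.07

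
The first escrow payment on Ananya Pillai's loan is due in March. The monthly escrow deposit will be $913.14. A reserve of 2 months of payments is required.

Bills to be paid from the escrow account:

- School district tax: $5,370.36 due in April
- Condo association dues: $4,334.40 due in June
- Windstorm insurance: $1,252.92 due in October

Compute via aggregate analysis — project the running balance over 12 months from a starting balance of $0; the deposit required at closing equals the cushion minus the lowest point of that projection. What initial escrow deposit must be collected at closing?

Cushion = 2 × $913.14 = $1,826.28
Trial balance (start $0, +$913.14 each month, − disbursements):
  Mar: +$913.14 → $913.14
  Apr: +$913.14 − $5,370.36 → -$3,544.08
  May: +$913.14 → -$2,630.94
  Jun: +$913.14 − $4,334.40 → -$6,052.20
  Jul: +$913.14 → -$5,139.06
  Aug: +$913.14 → -$4,225.92
  Sep: +$913.14 → -$3,312.78
  Oct: +$913.14 − $1,252.92 → -$3,652.56
  Nov: +$913.14 → -$2,739.42
  Dec: +$913.14 → -$1,826.28
  Jan: +$913.14 → -$913.14
  Feb: +$913.14 → $0.00
Lowest trial balance = -$6,052.20 (Jun)
Initial deposit = cushion − low point = $1,826.28 − (-$6,052.20) = $7,878.48

$7,878.48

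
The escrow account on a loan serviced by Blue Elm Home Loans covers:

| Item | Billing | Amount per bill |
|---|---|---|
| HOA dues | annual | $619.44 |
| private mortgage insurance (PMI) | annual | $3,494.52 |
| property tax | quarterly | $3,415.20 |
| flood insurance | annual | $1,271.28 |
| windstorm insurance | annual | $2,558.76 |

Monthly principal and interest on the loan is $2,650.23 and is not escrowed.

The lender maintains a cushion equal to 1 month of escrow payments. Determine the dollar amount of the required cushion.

HOA dues — $619.44 per year
Private mortgage insurance (PMI) — $3,494.52 per year
Property tax — $3,415.20 × 4 = $13,660.80 per year
Flood insurance — $1,271.28 per year
Windstorm insurance — $2,558.76 per year
Combined annual = $619.44 + $3,494.52 + $13,660.80 + $1,271.28 + $2,558.76 = $21,604.80
Monthly = $21,604.80 / 12 = $1,800.40
Reserve = 1 × $1,800.40 = $1,800.40

$1,800.40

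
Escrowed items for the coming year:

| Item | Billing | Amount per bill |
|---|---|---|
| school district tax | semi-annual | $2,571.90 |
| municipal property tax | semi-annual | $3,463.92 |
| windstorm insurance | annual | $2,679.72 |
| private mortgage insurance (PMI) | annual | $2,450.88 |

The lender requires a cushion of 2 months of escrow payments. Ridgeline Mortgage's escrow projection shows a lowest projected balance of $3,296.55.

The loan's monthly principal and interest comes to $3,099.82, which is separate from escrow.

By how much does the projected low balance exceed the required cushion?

School district tax = $2,571.90 × 2 = $5,143.80
Municipal property tax = $3,463.92 × 2 = $6,927.84
Windstorm insurance = $2,679.72
Private mortgage insurance (PMI) = $2,450.88
Combined annual = $5,143.80 + $6,927.84 + $2,679.72 + $2,450.88 = $17,202.24
Per month = $17,202.24 / 12 = $1,433.52
Required cushion = 2 × $1,433.52 = $2,867.04
Surplus = $3,296.55 − $2,867.04 = $429.51

$429.51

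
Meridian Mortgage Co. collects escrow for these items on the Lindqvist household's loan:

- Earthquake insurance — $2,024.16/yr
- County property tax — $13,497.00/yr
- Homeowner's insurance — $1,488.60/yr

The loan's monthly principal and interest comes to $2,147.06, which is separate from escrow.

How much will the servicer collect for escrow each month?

Earthquake insurance: $2,024.16
County property tax: $13,497.00
Homeowner's insurance: $1,488.60
Combined annual = $2,024.16 + $13,497.00 + $1,488.60 = $17,009.76
Per month = $17,009.76 ÷ 12 = $1,417.48

$1,417.48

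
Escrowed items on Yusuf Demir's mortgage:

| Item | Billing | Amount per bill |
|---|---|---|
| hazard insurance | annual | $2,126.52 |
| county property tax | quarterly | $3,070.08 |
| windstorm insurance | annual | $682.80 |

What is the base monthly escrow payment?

$1,257.47

Hazard insurance: $2,126.52
County property tax: $3,070.08 × 4 = $12,280.32
Windstorm insurance: $682.80
Total per year = $2,126.52 + $12,280.32 + $682.80 = $15,089.64
Monthly = $15,089.64 ÷ 12 = $1,257.47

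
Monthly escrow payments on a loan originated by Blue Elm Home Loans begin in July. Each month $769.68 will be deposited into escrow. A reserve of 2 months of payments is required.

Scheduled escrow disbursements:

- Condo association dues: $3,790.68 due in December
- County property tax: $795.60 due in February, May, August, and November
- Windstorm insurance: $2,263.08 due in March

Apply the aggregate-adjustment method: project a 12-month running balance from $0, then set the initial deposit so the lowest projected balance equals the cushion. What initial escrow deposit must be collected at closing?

Cushion = 2 × $769.68 = $1,539.36
Trial balance (start $0, +$769.68 each month, − disbursements):
  Jul: +$769.68 → $769.68
  Aug: +$769.68 − $795.60 → $743.76
  Sep: +$769.68 → $1,513.44
  Oct: +$769.68 → $2,283.12
  Nov: +$769.68 − $795.60 → $2,257.20
  Dec: +$769.68 − $3,790.68 → -$763.80
  Jan: +$769.68 → $5.88
  Feb: +$769.68 − $795.60 → -$20.04
  Mar: +$769.68 − $2,263.08 → -$1,513.44
  Apr: +$769.68 → -$743.76
  May: +$769.68 − $795.60 → -$769.68
  Jun: +$769.68 → $0.00
Lowest trial balance = -$1,513.44 (Mar)
Initial deposit = cushion − low point = $1,539.36 − (-$1,513.44) = $3,052.80

$3,052.80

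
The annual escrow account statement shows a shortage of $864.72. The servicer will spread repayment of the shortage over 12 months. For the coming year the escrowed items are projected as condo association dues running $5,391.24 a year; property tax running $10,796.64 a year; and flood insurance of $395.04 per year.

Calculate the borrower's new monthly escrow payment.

Condo association dues = $5,391.24 annually
Property tax = $10,796.64 annually
Flood insurance = $395.04 annually
Yearly total = $16,582.92
Monthly escrow = $16,582.92 ÷ 12 = $1,381.91
Shortage spread = $864.72 ÷ 12 = $72.06/mo
Adjusted monthly = $1,381.91 + $72.06 = $1,453.97

$1,453.97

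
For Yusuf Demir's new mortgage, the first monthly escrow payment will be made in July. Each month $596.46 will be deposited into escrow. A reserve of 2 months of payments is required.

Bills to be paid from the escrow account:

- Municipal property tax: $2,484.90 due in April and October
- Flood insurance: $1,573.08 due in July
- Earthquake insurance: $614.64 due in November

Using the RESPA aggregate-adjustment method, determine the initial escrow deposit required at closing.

$2,883.24

Cushion = 2 × $596.46 = $1,192.92
Trial balance (start $0, +$596.46 each month, − disbursements):
  Jul: +$596.46 − $1,573.08 → -$976.62
  Aug: +$596.46 → -$380.16
  Sep: +$596.46 → $216.30
  Oct: +$596.46 − $2,484.90 → -$1,672.14
  Nov: +$596.46 − $614.64 → -$1,690.32
  Dec: +$596.46 → -$1,093.86
  Jan: +$596.46 → -$497.40
  Feb: +$596.46 → $99.06
  Mar: +$596.46 → $695.52
  Apr: +$596.46 − $2,484.90 → -$1,192.92
  May: +$596.46 → -$596.46
  Jun: +$596.46 → $0.00
Lowest trial balance = -$1,690.32 (Nov)
Initial deposit = cushion − low point = $1,192.92 − (-$1,690.32) = $2,883.24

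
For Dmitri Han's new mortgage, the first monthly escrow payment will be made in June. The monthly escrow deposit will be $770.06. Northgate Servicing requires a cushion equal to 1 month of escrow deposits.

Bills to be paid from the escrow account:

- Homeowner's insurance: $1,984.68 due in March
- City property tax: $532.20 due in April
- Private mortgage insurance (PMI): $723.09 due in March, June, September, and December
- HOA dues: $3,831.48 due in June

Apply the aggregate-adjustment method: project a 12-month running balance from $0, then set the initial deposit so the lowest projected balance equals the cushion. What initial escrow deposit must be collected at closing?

$4,554.57

Cushion = 1 × $770.06 = $770.06
Trial balance (start $0, +$770.06 each month, − disbursements):
  Jun: +$770.06 − $4,554.57 → -$3,784.51
  Jul: +$770.06 → -$3,014.45
  Aug: +$770.06 → -$2,244.39
  Sep: +$770.06 − $723.09 → -$2,197.42
  Oct: +$770.06 → -$1,427.36
  Nov: +$770.06 → -$657.30
  Dec: +$770.06 − $723.09 → -$610.33
  Jan: +$770.06 → $159.73
  Feb: +$770.06 → $929.79
  Mar: +$770.06 − $2,707.77 → -$1,007.92
  Apr: +$770.06 − $532.20 → -$770.06
  May: +$770.06 → $0.00
Lowest trial balance = -$3,784.51 (Jun)
Initial deposit = cushion − low point = $770.06 − (-$3,784.51) = $4,554.57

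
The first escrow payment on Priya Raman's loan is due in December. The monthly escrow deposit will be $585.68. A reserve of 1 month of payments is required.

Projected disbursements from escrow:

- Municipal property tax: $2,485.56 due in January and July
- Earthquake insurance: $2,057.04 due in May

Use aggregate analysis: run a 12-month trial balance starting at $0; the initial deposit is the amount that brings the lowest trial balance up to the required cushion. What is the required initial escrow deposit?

$2,928.40

Cushion = 1 × $585.68 = $585.68
Trial balance (start $0, +$585.68 each month, − disbursements):
  Dec: +$585.68 → $585.68
  Jan: +$585.68 − $2,485.56 → -$1,314.20
  Feb: +$585.68 → -$728.52
  Mar: +$585.68 → -$142.84
  Apr: +$585.68 → $442.84
  May: +$585.68 − $2,057.04 → -$1,028.52
  Jun: +$585.68 → -$442.84
  Jul: +$585.68 − $2,485.56 → -$2,342.72
  Aug: +$585.68 → -$1,757.04
  Sep: +$585.68 → -$1,171.36
  Oct: +$585.68 → -$585.68
  Nov: +$585.68 → $0.00
Lowest trial balance = -$2,342.72 (Jul)
Initial deposit = cushion − low point = $585.68 − (-$2,342.72) = $2,928.40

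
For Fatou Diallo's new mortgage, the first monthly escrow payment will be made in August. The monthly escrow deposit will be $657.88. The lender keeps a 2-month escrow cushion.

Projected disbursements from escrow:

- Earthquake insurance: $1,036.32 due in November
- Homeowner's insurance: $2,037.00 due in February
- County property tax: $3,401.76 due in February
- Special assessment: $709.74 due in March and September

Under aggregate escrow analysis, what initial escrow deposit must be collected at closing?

$3,947.28

Cushion = 2 × $657.88 = $1,315.76
Trial balance (start $0, +$657.88 each month, − disbursements):
  Aug: +$657.88 → $657.88
  Sep: +$657.88 − $709.74 → $606.02
  Oct: +$657.88 → $1,263.90
  Nov: +$657.88 − $1,036.32 → $885.46
  Dec: +$657.88 → $1,543.34
  Jan: +$657.88 → $2,201.22
  Feb: +$657.88 − $5,438.76 → -$2,579.66
  Mar: +$657.88 − $709.74 → -$2,631.52
  Apr: +$657.88 → -$1,973.64
  May: +$657.88 → -$1,315.76
  Jun: +$657.88 → -$657.88
  Jul: +$657.88 → $0.00
Lowest trial balance = -$2,631.52 (Mar)
Initial deposit = cushion − low point = $1,315.76 − (-$2,631.52) = $3,947.28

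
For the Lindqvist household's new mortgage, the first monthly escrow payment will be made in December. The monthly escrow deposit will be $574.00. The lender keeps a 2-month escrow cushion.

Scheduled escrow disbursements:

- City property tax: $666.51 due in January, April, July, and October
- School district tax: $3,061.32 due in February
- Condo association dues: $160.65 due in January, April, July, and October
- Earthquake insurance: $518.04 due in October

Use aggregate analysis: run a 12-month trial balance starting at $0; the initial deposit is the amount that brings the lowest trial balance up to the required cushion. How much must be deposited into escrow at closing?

$3,314.48

Cushion = 2 × $574.00 = $1,148.00
Trial balance (start $0, +$574.00 each month, − disbursements):
  Dec: +$574.00 → $574.00
  Jan: +$574.00 − $827.16 → $320.84
  Feb: +$574.00 − $3,061.32 → -$2,166.48
  Mar: +$574.00 → -$1,592.48
  Apr: +$574.00 − $827.16 → -$1,845.64
  May: +$574.00 → -$1,271.64
  Jun: +$574.00 → -$697.64
  Jul: +$574.00 − $827.16 → -$950.80
  Aug: +$574.00 → -$376.80
  Sep: +$574.00 → $197.20
  Oct: +$574.00 − $1,345.20 → -$574.00
  Nov: +$574.00 → $0.00
Lowest trial balance = -$2,166.48 (Feb)
Initial deposit = cushion − low point = $1,148.00 − (-$2,166.48) = $3,314.48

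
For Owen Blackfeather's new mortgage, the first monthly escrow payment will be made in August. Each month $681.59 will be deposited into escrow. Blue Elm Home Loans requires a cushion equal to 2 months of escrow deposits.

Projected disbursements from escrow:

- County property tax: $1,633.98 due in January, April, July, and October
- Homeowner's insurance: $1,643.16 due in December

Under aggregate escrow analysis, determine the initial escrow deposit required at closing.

Cushion = 2 × $681.59 = $1,363.18
Trial balance (start $0, +$681.59 each month, − disbursements):
  Aug: +$681.59 → $681.59
  Sep: +$681.59 → $1,363.18
  Oct: +$681.59 − $1,633.98 → $410.79
  Nov: +$681.59 → $1,092.38
  Dec: +$681.59 − $1,643.16 → $130.81
  Jan: +$681.59 − $1,633.98 → -$821.58
  Feb: +$681.59 → -$139.99
  Mar: +$681.59 → $541.60
  Apr: +$681.59 − $1,633.98 → -$410.79
  May: +$681.59 → $270.80
  Jun: +$681.59 → $952.39
  Jul: +$681.59 − $1,633.98 → $0.00
Lowest trial balance = -$821.58 (Jan)
Initial deposit = cushion − low point = $1,363.18 − (-$821.58) = $2,184.76

$2,184.76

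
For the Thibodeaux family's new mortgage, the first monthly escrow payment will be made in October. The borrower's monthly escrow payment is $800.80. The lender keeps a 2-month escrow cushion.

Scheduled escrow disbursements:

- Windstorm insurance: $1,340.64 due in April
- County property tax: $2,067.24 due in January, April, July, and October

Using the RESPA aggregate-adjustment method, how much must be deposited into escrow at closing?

$3,538.36

Cushion = 2 × $800.80 = $1,601.60
Trial balance (start $0, +$800.80 each month, − disbursements):
  Oct: +$800.80 − $2,067.24 → -$1,266.44
  Nov: +$800.80 → -$465.64
  Dec: +$800.80 → $335.16
  Jan: +$800.80 − $2,067.24 → -$931.28
  Feb: +$800.80 → -$130.48
  Mar: +$800.80 → $670.32
  Apr: +$800.80 − $3,407.88 → -$1,936.76
  May: +$800.80 → -$1,135.96
  Jun: +$800.80 → -$335.16
  Jul: +$800.80 − $2,067.24 → -$1,601.60
  Aug: +$800.80 → -$800.80
  Sep: +$800.80 → $0.00
Lowest trial balance = -$1,936.76 (Apr)
Initial deposit = cushion − low point = $1,601.60 − (-$1,936.76) = $3,538.36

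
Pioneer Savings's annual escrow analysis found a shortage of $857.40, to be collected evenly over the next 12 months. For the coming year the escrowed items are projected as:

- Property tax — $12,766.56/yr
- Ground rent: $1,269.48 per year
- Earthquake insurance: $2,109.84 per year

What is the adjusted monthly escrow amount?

Property tax = $12,766.56/yr
Ground rent = $1,269.48/yr
Earthquake insurance = $2,109.84/yr
Annual escrow total = $12,766.56 + $1,269.48 + $2,109.84 = $16,145.88
Per month = $16,145.88 ÷ 12 = $1,345.49
Monthly shortage recovery: $857.40 / 12 = $71.45
New monthly escrow = $1,345.49 + $71.45 = $1,416.94

$1,416.94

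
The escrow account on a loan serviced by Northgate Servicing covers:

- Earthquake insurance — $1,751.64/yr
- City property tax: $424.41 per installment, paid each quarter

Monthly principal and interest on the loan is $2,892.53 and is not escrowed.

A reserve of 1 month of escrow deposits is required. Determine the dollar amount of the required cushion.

Earthquake insurance = $1,751.64 annually
City property tax = $424.41 × 4 = $1,697.64 annually
Total annual escrow = $3,449.28
Monthly = $3,449.28 ÷ 12 = $287.44
Required cushion = 1 × $287.44 = $287.44

$287.44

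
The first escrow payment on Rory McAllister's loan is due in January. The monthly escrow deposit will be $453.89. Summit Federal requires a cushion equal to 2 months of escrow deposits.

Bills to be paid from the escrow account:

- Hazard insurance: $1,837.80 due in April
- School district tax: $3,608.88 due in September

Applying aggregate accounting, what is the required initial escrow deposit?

Cushion = 2 × $453.89 = $907.78
Trial balance (start $0, +$453.89 each month, − disbursements):
  Jan: +$453.89 → $453.89
  Feb: +$453.89 → $907.78
  Mar: +$453.89 → $1,361.67
  Apr: +$453.89 − $1,837.80 → -$22.24
  May: +$453.89 → $431.65
  Jun: +$453.89 → $885.54
  Jul: +$453.89 → $1,339.43
  Aug: +$453.89 → $1,793.32
  Sep: +$453.89 − $3,608.88 → -$1,361.67
  Oct: +$453.89 → -$907.78
  Nov: +$453.89 → -$453.89
  Dec: +$453.89 → $0.00
Lowest trial balance = -$1,361.67 (Sep)
Initial deposit = cushion − low point = $907.78 − (-$1,361.67) = $2,269.45

$2,269.45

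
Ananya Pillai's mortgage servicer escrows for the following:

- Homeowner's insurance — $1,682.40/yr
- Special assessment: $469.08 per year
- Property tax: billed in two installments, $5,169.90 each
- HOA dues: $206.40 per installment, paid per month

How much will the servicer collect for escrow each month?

Homeowner's insurance = $1,682.40
Special assessment = $469.08
Property tax = $5,169.90 × 2 = $10,339.80
HOA dues = $206.40 × 12 = $2,476.80
Yearly total = $14,968.08
Base monthly escrow = $14,968.08 / 12 = $1,247.34

$1,247.34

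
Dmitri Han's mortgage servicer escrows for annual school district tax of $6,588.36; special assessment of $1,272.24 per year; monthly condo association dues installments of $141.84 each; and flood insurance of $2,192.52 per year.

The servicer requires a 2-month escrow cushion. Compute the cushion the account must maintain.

$1,959.20

School district tax: $6,588.36
Special assessment: $1,272.24
Condo association dues: $141.84 × 12 = $1,702.08
Flood insurance: $2,192.52
Combined annual = $6,588.36 + $1,272.24 + $1,702.08 + $2,192.52 = $11,755.20
Monthly escrow = $11,755.20 ÷ 12 = $979.60
Cushion = 2 × $979.60 = $1,959.20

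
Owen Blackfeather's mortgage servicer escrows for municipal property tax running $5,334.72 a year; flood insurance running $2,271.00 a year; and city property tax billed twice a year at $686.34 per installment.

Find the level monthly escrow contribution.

$748.20

Municipal property tax: $5,334.72/yr
Flood insurance: $2,271.00/yr
City property tax: $686.34 × 2 = $1,372.68/yr
Annual escrow total = $5,334.72 + $2,271.00 + $1,372.68 = $8,978.40
Monthly escrow = $8,978.40 / 12 = $748.20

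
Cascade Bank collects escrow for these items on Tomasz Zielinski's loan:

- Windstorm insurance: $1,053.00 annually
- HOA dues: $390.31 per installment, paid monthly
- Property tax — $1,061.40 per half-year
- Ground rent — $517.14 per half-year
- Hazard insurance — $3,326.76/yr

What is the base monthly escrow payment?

Windstorm insurance: $1,053.00
HOA dues: $390.31 × 12 = $4,683.72
Property tax: $1,061.40 × 2 = $2,122.80
Ground rent: $517.14 × 2 = $1,034.28
Hazard insurance: $3,326.76
Combined annual = $12,220.56
Base monthly escrow = $12,220.56 ÷ 12 = $1,018.38

$1,018.38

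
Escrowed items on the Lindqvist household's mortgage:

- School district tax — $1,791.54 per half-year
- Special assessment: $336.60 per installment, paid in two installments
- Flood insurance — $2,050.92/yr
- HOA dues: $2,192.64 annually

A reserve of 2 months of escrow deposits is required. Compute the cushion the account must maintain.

$1,416.64

School district tax: $1,791.54 × 2 = $3,583.08/yr
Special assessment: $336.60 × 2 = $673.20/yr
Flood insurance: $2,050.92/yr
HOA dues: $2,192.64/yr
Yearly total = $8,499.84
Monthly = $8,499.84 / 12 = $708.32
Required cushion = 2 × $708.32 = $1,416.64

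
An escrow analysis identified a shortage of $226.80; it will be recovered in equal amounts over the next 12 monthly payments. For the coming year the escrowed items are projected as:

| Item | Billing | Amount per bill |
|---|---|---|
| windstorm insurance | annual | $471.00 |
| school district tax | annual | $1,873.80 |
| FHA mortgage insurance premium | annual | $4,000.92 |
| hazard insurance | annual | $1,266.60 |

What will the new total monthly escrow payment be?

Windstorm insurance = $471.00 per year
School district tax = $1,873.80 per year
FHA mortgage insurance premium = $4,000.92 per year
Hazard insurance = $1,266.60 per year
Combined annual = $471.00 + $1,873.80 + $4,000.92 + $1,266.60 = $7,612.32
Per month = $7,612.32 / 12 = $634.36
Shortage per month = $226.80 / 12 = $18.90
New monthly escrow = $634.36 + $18.90 = $653.26

$653.26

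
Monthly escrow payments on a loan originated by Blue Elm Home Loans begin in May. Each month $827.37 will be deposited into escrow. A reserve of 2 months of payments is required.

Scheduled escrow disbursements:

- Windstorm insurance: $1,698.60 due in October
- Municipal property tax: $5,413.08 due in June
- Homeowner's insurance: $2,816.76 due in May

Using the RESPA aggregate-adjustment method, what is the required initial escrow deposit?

$8,229.84

Cushion = 2 × $827.37 = $1,654.74
Trial balance (start $0, +$827.37 each month, − disbursements):
  May: +$827.37 − $2,816.76 → -$1,989.39
  Jun: +$827.37 − $5,413.08 → -$6,575.10
  Jul: +$827.37 → -$5,747.73
  Aug: +$827.37 → -$4,920.36
  Sep: +$827.37 → -$4,092.99
  Oct: +$827.37 − $1,698.60 → -$4,964.22
  Nov: +$827.37 → -$4,136.85
  Dec: +$827.37 → -$3,309.48
  Jan: +$827.37 → -$2,482.11
  Feb: +$827.37 → -$1,654.74
  Mar: +$827.37 → -$827.37
  Apr: +$827.37 → $0.00
Lowest trial balance = -$6,575.10 (Jun)
Initial deposit = cushion − low point = $1,654.74 − (-$6,575.10) = $8,229.84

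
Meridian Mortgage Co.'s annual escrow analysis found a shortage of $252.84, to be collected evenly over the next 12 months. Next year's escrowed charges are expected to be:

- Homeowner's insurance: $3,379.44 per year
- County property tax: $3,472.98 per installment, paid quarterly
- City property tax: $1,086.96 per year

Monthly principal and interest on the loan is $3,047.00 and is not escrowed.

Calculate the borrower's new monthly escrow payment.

$1,550.93

Homeowner's insurance: $3,379.44 annually
County property tax: $3,472.98 × 4 = $13,891.92 annually
City property tax: $1,086.96 annually
Annual escrow total = $3,379.44 + $13,891.92 + $1,086.96 = $18,358.32
Monthly = $18,358.32 / 12 = $1,529.86
Monthly shortage recovery: $252.84 ÷ 12 = $21.07
New monthly escrow = $1,529.86 + $21.07 = $1,550.93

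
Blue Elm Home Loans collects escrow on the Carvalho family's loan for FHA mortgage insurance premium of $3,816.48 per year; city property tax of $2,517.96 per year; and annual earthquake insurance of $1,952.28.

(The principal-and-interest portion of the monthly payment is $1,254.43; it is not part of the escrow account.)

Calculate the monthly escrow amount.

$690.56

FHA mortgage insurance premium — $3,816.48
City property tax — $2,517.96
Earthquake insurance — $1,952.28
Total annual escrow = $8,286.72
Monthly escrow = $8,286.72 ÷ 12 = $690.56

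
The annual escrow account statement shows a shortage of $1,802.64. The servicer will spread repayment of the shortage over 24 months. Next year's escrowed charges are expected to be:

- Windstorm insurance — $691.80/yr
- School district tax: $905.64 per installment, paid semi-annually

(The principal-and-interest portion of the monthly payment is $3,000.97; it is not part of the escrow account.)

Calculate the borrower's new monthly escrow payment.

Windstorm insurance = $691.80/yr
School district tax = $905.64 × 2 = $1,811.28/yr
Annual escrow total = $2,503.08
Per month = $2,503.08 / 12 = $208.59
Shortage per month = $1,802.64 / 24 = $75.11
New monthly escrow = $208.59 + $75.11 = $283.70

$283.70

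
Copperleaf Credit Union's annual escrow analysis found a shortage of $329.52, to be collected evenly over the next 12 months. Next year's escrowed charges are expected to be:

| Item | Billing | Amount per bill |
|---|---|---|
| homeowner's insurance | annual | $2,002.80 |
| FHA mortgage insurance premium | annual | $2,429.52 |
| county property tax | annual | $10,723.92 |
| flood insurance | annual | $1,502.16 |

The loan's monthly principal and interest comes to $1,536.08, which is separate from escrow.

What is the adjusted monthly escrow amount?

$1,415.66

Homeowner's insurance: $2,002.80 annually
FHA mortgage insurance premium: $2,429.52 annually
County property tax: $10,723.92 annually
Flood insurance: $1,502.16 annually
Total annual escrow = $2,002.80 + $2,429.52 + $10,723.92 + $1,502.16 = $16,658.40
Monthly escrow = $16,658.40 ÷ 12 = $1,388.20
Monthly shortage recovery: $329.52 / 12 = $27.46
New monthly escrow = $1,388.20 + $27.46 = $1,415.66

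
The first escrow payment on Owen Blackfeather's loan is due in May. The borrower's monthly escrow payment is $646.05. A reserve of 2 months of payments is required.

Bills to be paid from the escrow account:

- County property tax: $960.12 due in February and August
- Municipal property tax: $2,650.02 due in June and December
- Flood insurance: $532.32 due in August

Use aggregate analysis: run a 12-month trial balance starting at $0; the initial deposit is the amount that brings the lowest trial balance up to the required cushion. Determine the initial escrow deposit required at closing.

$2,916.18

Cushion = 2 × $646.05 = $1,292.10
Trial balance (start $0, +$646.05 each month, − disbursements):
  May: +$646.05 → $646.05
  Jun: +$646.05 − $2,650.02 → -$1,357.92
  Jul: +$646.05 → -$711.87
  Aug: +$646.05 − $1,492.44 → -$1,558.26
  Sep: +$646.05 → -$912.21
  Oct: +$646.05 → -$266.16
  Nov: +$646.05 → $379.89
  Dec: +$646.05 − $2,650.02 → -$1,624.08
  Jan: +$646.05 → -$978.03
  Feb: +$646.05 − $960.12 → -$1,292.10
  Mar: +$646.05 → -$646.05
  Apr: +$646.05 → $0.00
Lowest trial balance = -$1,624.08 (Dec)
Initial deposit = cushion − low point = $1,292.10 − (-$1,624.08) = $2,916.18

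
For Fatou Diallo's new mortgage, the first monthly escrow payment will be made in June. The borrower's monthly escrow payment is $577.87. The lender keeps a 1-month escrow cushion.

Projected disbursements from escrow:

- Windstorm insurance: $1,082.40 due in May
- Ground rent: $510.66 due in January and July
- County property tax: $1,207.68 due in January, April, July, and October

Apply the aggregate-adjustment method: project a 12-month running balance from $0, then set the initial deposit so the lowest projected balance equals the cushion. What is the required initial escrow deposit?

Cushion = 1 × $577.87 = $577.87
Trial balance (start $0, +$577.87 each month, − disbursements):
  Jun: +$577.87 → $577.87
  Jul: +$577.87 − $1,718.34 → -$562.60
  Aug: +$577.87 → $15.27
  Sep: +$577.87 → $593.14
  Oct: +$577.87 − $1,207.68 → -$36.67
  Nov: +$577.87 → $541.20
  Dec: +$577.87 → $1,119.07
  Jan: +$577.87 − $1,718.34 → -$21.40
  Feb: +$577.87 → $556.47
  Mar: +$577.87 → $1,134.34
  Apr: +$577.87 − $1,207.68 → $504.53
  May: +$577.87 − $1,082.40 → $0.00
Lowest trial balance = -$562.60 (Jul)
Initial deposit = cushion − low point = $577.87 − (-$562.60) = $1,140.47

$1,140.47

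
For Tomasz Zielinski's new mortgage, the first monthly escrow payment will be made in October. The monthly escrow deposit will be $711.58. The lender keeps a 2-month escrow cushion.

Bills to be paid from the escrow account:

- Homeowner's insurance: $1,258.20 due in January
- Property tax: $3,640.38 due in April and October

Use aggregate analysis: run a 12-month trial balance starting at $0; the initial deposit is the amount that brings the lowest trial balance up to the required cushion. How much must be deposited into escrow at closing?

Cushion = 2 × $711.58 = $1,423.16
Trial balance (start $0, +$711.58 each month, − disbursements):
  Oct: +$711.58 − $3,640.38 → -$2,928.80
  Nov: +$711.58 → -$2,217.22
  Dec: +$711.58 → -$1,505.64
  Jan: +$711.58 − $1,258.20 → -$2,052.26
  Feb: +$711.58 → -$1,340.68
  Mar: +$711.58 → -$629.10
  Apr: +$711.58 − $3,640.38 → -$3,557.90
  May: +$711.58 → -$2,846.32
  Jun: +$711.58 → -$2,134.74
  Jul: +$711.58 → -$1,423.16
  Aug: +$711.58 → -$711.58
  Sep: +$711.58 → $0.00
Lowest trial balance = -$3,557.90 (Apr)
Initial deposit = cushion − low point = $1,423.16 − (-$3,557.90) = $4,981.06

$4,981.06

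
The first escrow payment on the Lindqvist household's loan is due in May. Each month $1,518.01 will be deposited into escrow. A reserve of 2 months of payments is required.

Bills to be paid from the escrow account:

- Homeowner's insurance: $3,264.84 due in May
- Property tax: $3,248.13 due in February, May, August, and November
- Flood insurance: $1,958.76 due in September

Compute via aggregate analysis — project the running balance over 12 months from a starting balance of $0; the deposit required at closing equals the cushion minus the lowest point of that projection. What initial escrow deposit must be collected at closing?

$8,030.98

Cushion = 2 × $1,518.01 = $3,036.02
Trial balance (start $0, +$1,518.01 each month, − disbursements):
  May: +$1,518.01 − $6,512.97 → -$4,994.96
  Jun: +$1,518.01 → -$3,476.95
  Jul: +$1,518.01 → -$1,958.94
  Aug: +$1,518.01 − $3,248.13 → -$3,689.06
  Sep: +$1,518.01 − $1,958.76 → -$4,129.81
  Oct: +$1,518.01 → -$2,611.80
  Nov: +$1,518.01 − $3,248.13 → -$4,341.92
  Dec: +$1,518.01 → -$2,823.91
  Jan: +$1,518.01 → -$1,305.90
  Feb: +$1,518.01 − $3,248.13 → -$3,036.02
  Mar: +$1,518.01 → -$1,518.01
  Apr: +$1,518.01 → $0.00
Lowest trial balance = -$4,994.96 (May)
Initial deposit = cushion − low point = $3,036.02 − (-$4,994.96) = $8,030.98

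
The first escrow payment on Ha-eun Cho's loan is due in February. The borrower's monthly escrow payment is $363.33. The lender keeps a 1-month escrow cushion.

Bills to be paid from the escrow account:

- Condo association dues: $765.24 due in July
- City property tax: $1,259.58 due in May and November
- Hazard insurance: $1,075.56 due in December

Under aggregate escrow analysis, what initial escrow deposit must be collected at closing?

$726.66

Cushion = 1 × $363.33 = $363.33
Trial balance (start $0, +$363.33 each month, − disbursements):
  Feb: +$363.33 → $363.33
  Mar: +$363.33 → $726.66
  Apr: +$363.33 → $1,089.99
  May: +$363.33 − $1,259.58 → $193.74
  Jun: +$363.33 → $557.07
  Jul: +$363.33 − $765.24 → $155.16
  Aug: +$363.33 → $518.49
  Sep: +$363.33 → $881.82
  Oct: +$363.33 → $1,245.15
  Nov: +$363.33 − $1,259.58 → $348.90
  Dec: +$363.33 − $1,075.56 → -$363.33
  Jan: +$363.33 → $0.00
Lowest trial balance = -$363.33 (Dec)
Initial deposit = cushion − low point = $363.33 − (-$363.33) = $726.66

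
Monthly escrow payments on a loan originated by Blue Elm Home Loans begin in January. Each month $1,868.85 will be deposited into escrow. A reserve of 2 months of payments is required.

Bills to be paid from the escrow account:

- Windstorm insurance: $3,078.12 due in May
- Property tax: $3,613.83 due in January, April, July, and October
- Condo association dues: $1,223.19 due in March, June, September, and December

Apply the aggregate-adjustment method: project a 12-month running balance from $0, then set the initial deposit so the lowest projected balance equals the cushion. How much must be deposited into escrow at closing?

Cushion = 2 × $1,868.85 = $3,737.70
Trial balance (start $0, +$1,868.85 each month, − disbursements):
  Jan: +$1,868.85 − $3,613.83 → -$1,744.98
  Feb: +$1,868.85 → $123.87
  Mar: +$1,868.85 − $1,223.19 → $769.53
  Apr: +$1,868.85 − $3,613.83 → -$975.45
  May: +$1,868.85 − $3,078.12 → -$2,184.72
  Jun: +$1,868.85 − $1,223.19 → -$1,539.06
  Jul: +$1,868.85 − $3,613.83 → -$3,284.04
  Aug: +$1,868.85 → -$1,415.19
  Sep: +$1,868.85 − $1,223.19 → -$769.53
  Oct: +$1,868.85 − $3,613.83 → -$2,514.51
  Nov: +$1,868.85 → -$645.66
  Dec: +$1,868.85 − $1,223.19 → $0.00
Lowest trial balance = -$3,284.04 (Jul)
Initial deposit = cushion − low point = $3,737.70 − (-$3,284.04) = $7,021.74

$7,021.74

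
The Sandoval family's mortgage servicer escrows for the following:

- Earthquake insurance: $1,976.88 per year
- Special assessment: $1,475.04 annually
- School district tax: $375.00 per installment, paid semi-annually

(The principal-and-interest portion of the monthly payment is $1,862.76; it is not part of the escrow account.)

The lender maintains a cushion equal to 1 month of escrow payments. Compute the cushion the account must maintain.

$350.16

Earthquake insurance = $1,976.88 per year
Special assessment = $1,475.04 per year
School district tax = $375.00 × 2 = $750.00 per year
Total annual escrow = $4,201.92
Monthly = $4,201.92 ÷ 12 = $350.16
Required cushion = 1 × $350.16 = $350.16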